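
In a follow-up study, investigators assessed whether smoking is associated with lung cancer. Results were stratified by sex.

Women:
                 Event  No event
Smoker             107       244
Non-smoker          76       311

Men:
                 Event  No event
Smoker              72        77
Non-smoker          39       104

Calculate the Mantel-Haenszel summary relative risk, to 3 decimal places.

RR_MH = Σ(aᵢ·n₀ᵢ/nᵢ) / Σ(cᵢ·n₁ᵢ/nᵢ), with n₁ᵢ = aᵢ+bᵢ (exposed), n₀ᵢ = cᵢ+dᵢ (unexposed), nᵢ = n₁ᵢ+n₀ᵢ.
Stratum 1 (Women): n₁ = 351, n₀ = 387, n = 738; a·n₀/n = 107·387/738 = 56.1098; c·n₁/n = 76·351/738 = 36.1463
Stratum 2 (Men): n₁ = 149, n₀ = 143, n = 292; a·n₀/n = 72·143/292 = 35.2603; c·n₁/n = 39·149/292 = 19.9007
RR_MH = (56.1098 + 35.2603) / (36.1463 + 19.9007) = 91.3700 / 56.0470 = 1.63024

1.630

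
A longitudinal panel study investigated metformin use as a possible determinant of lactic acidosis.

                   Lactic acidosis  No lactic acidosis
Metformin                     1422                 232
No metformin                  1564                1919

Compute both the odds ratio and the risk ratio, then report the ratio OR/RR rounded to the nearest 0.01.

Cells: a = 1422, b = 232, c = 1564, d = 1919.
OR = (1422·1919)/(232·1564) = 2728818/362848 = 7.52055
Risk in exposed = 1422/1654 = 0.85973; risk in unexposed = 1564/3483 = 0.44904; RR = 1.91461
OR/RR = 7.52055 / 1.91461 = 3.92798
The outcome is not rare, so the OR lies further from 1 than the RR.

3.93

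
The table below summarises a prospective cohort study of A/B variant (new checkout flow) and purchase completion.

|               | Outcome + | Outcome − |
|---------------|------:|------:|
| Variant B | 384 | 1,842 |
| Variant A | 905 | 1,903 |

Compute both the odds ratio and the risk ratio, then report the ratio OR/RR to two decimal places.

0.82

Cells: a = 384, b = 1842, c = 905, d = 1903.
OR = (384·1903)/(1842·905) = 730752/1667010 = 0.43836
Risk in exposed = 384/2226 = 0.17251; risk in unexposed = 905/2808 = 0.32229; RR = 0.53525
OR/RR = 0.43836 / 0.53525 = 0.81899
The outcome is not rare, so the OR lies further from 1 than the RR.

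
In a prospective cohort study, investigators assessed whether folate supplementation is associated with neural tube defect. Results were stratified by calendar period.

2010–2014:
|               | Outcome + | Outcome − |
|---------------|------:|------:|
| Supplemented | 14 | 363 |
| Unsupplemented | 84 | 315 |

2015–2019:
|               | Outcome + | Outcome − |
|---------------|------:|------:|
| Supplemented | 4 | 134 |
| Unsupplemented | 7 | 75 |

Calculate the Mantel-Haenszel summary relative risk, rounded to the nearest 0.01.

0.19

RR_MH = Σ(aᵢ·n₀ᵢ/nᵢ) / Σ(cᵢ·n₁ᵢ/nᵢ), with n₁ᵢ = aᵢ+bᵢ (exposed), n₀ᵢ = cᵢ+dᵢ (unexposed), nᵢ = n₁ᵢ+n₀ᵢ.
Stratum 1 (2010–2014): n₁ = 377, n₀ = 399, n = 776; a·n₀/n = 14·399/776 = 7.1985; c·n₁/n = 84·377/776 = 40.8093
Stratum 2 (2015–2019): n₁ = 138, n₀ = 82, n = 220; a·n₀/n = 4·82/220 = 1.4909; c·n₁/n = 7·138/220 = 4.3909
RR_MH = (7.1985 + 1.4909) / (40.8093 + 4.3909) = 8.6894 / 45.2002 = 0.19224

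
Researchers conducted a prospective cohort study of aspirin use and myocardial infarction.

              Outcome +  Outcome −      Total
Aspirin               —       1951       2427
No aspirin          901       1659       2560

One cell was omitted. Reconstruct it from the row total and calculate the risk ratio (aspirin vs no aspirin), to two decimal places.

0.56

The missing cell is in the exposed row: 2427 − 1951 = 476.
So a = 476, b = 1951, c = 901, d = 1659.
RR = [a/(a+b)] / [c/(c+d)] = (476/2427) / (901/2560) = 0.19613/0.35195 = 0.55725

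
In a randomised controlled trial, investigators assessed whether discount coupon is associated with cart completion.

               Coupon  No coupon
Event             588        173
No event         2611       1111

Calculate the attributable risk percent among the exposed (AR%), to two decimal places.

26.70

Reading the table with exposure as columns: a = 588 (Coupon, case), b = 2611 (Coupon, non-case), c = 173 (No coupon, case), d = 1111.
Risk in exposed = 588/3199 = 0.18381; risk in unexposed = 173/1284 = 0.13474.
RR = 0.18381/0.13474 = 1.36421
AR% = (RR − 1)/RR × 100 = (1.36421 − 1)/1.36421 × 100 = 26.6976%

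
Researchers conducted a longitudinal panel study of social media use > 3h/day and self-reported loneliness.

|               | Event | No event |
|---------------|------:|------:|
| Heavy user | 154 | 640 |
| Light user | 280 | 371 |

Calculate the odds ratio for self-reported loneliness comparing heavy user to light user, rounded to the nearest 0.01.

0.32

Cells: a = 154, b = 640, c = 280, d = 371.
OR = (a·d)/(b·c) = (154 × 371) / (640 × 280) = 57134 / 179200 = 0.31883
Exposure is associated with lower odds of self-reported loneliness (OR = 0.32 < 1).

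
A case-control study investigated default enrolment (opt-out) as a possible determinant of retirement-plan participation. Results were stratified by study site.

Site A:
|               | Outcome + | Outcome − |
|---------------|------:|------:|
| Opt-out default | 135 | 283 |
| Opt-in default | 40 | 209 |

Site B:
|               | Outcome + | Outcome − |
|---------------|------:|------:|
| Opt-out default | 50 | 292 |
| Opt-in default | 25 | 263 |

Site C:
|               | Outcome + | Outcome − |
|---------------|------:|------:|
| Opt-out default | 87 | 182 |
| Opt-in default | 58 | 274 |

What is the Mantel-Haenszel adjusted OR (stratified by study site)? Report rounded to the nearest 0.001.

2.230

OR_MH = Σ(aᵢdᵢ/nᵢ) / Σ(bᵢcᵢ/nᵢ), where nᵢ is the stratum total.
Stratum 1 (Site A): n = 667; a·d/n = 135·209/667 = 42.3013; b·c/n = 283·40/667 = 16.9715
Stratum 2 (Site B): n = 630; a·d/n = 50·263/630 = 20.8730; b·c/n = 292·25/630 = 11.5873
Stratum 3 (Site C): n = 601; a·d/n = 87·274/601 = 39.6639; b·c/n = 182·58/601 = 17.5641
OR_MH = (42.3013 + 20.8730 + 39.6639) / (16.9715 + 11.5873 + 17.5641) = 102.8383 / 46.1229 = 2.22966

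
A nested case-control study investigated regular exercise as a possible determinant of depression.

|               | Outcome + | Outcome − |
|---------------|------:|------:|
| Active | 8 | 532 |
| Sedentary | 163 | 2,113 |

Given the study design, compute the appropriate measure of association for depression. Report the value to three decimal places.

0.195

Cells: a = 8, b = 532, c = 163, d = 2113.
This is a nested case-control study: participants were sampled on outcome status, so risks in the source population cannot be estimated directly — relative risk is not valid here. The odds ratio is the appropriate measure.
OR = (a·d)/(b·c) = (8 × 2113) / (532 × 163) = 16904 / 86716 = 0.19494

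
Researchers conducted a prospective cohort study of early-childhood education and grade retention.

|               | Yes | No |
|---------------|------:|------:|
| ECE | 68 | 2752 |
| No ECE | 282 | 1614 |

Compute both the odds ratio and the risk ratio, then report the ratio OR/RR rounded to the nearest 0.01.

0.87

Cells: a = 68, b = 2752, c = 282, d = 1614.
OR = (68·1614)/(2752·282) = 109752/776064 = 0.14142
Risk in exposed = 68/2820 = 0.02411; risk in unexposed = 282/1896 = 0.14873; RR = 0.16212
OR/RR = 0.14142 / 0.16212 = 0.87230
The outcome is not rare, so the OR lies further from 1 than the RR.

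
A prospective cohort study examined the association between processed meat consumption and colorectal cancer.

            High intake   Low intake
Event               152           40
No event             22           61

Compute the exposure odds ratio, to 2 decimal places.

10.54

Reading the table with exposure as columns: a = 152 (High intake, case), b = 22 (High intake, non-case), c = 40 (Low intake, case), d = 61.
OR = (a·d)/(b·c) = (152 × 61) / (22 × 40) = 9272 / 880 = 10.53636
The odds of colorectal cancer are about 10.54 times as high in the high intake group.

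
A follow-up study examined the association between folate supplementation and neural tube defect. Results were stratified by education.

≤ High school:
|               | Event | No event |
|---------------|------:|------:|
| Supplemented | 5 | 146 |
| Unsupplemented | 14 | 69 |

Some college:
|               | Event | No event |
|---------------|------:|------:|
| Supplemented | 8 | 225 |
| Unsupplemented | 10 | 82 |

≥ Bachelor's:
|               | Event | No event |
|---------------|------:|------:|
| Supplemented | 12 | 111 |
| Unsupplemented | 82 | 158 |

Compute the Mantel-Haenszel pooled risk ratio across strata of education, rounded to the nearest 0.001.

RR_MH = Σ(aᵢ·n₀ᵢ/nᵢ) / Σ(cᵢ·n₁ᵢ/nᵢ), with n₁ᵢ = aᵢ+bᵢ (exposed), n₀ᵢ = cᵢ+dᵢ (unexposed), nᵢ = n₁ᵢ+n₀ᵢ.
Stratum 1 (≤ High school): n₁ = 151, n₀ = 83, n = 234; a·n₀/n = 5·83/234 = 1.7735; c·n₁/n = 14·151/234 = 9.0342
Stratum 2 (Some college): n₁ = 233, n₀ = 92, n = 325; a·n₀/n = 8·92/325 = 2.2646; c·n₁/n = 10·233/325 = 7.1692
Stratum 3 (≥ Bachelor's): n₁ = 123, n₀ = 240, n = 363; a·n₀/n = 12·240/363 = 7.9339; c·n₁/n = 82·123/363 = 27.7851
RR_MH = (1.7735 + 2.2646 + 7.9339) / (9.0342 + 7.1692 + 27.7851) = 11.9720 / 43.9885 = 0.27216

0.272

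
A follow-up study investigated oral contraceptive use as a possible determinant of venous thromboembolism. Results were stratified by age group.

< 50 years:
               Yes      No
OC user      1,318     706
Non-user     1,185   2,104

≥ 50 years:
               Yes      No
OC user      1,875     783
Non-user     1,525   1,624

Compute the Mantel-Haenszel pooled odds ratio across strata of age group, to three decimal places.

OR_MH = Σ(aᵢdᵢ/nᵢ) / Σ(bᵢcᵢ/nᵢ), where nᵢ is the stratum total.
Stratum 1 (< 50 years): n = 5313; a·d/n = 1318·2104/5313 = 521.9409; b·c/n = 706·1185/5313 = 157.4647
Stratum 2 (≥ 50 years): n = 5807; a·d/n = 1875·1624/5807 = 524.3671; b·c/n = 783·1525/5807 = 205.6268
OR_MH = (521.9409 + 524.3671) / (157.4647 + 205.6268) = 1046.3080 / 363.0915 = 2.88166

2.882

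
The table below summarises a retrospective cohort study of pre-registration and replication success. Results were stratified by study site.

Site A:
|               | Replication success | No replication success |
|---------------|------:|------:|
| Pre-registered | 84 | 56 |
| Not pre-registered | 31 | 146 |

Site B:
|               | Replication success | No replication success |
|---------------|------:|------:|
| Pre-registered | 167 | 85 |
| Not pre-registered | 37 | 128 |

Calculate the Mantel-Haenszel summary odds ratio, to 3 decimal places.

6.909

OR_MH = Σ(aᵢdᵢ/nᵢ) / Σ(bᵢcᵢ/nᵢ), where nᵢ is the stratum total.
Stratum 1 (Site A): n = 317; a·d/n = 84·146/317 = 38.6877; b·c/n = 56·31/317 = 5.4763
Stratum 2 (Site B): n = 417; a·d/n = 167·128/417 = 51.2614; b·c/n = 85·37/417 = 7.5420
OR_MH = (38.6877 + 51.2614) / (5.4763 + 7.5420) = 89.9491 / 13.0183 = 6.90943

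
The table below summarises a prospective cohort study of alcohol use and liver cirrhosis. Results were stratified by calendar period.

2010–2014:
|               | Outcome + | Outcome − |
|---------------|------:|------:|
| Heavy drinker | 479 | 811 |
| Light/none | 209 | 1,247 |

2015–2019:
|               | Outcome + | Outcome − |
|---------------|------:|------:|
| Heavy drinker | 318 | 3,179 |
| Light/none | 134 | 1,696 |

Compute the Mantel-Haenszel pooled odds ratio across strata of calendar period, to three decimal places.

OR_MH = Σ(aᵢdᵢ/nᵢ) / Σ(bᵢcᵢ/nᵢ), where nᵢ is the stratum total.
Stratum 1 (2010–2014): n = 2746; a·d/n = 479·1247/2746 = 217.5211; b·c/n = 811·209/2746 = 61.7258
Stratum 2 (2015–2019): n = 5327; a·d/n = 318·1696/5327 = 101.2442; b·c/n = 3179·134/5327 = 79.9673
OR_MH = (217.5211 + 101.2442) / (61.7258 + 79.9673) = 318.7653 / 141.6931 = 2.24969

2.250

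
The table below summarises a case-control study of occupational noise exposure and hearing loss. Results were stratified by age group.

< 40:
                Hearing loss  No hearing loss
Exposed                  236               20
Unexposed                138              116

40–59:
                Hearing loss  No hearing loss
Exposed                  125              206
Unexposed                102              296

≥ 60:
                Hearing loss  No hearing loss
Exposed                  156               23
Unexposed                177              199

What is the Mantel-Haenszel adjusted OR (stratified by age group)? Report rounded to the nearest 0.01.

3.86

OR_MH = Σ(aᵢdᵢ/nᵢ) / Σ(bᵢcᵢ/nᵢ), where nᵢ is the stratum total.
Stratum 1 (< 40): n = 510; a·d/n = 236·116/510 = 53.6784; b·c/n = 20·138/510 = 5.4118
Stratum 2 (40–59): n = 729; a·d/n = 125·296/729 = 50.7545; b·c/n = 206·102/729 = 28.8230
Stratum 3 (≥ 60): n = 555; a·d/n = 156·199/555 = 55.9351; b·c/n = 23·177/555 = 7.3351
OR_MH = (53.6784 + 50.7545 + 55.9351) / (5.4118 + 28.8230 + 7.3351) = 160.3680 / 41.5699 = 3.85779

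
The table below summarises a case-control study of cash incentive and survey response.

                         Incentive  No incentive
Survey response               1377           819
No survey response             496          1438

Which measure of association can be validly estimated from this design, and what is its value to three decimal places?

4.874

Reading the table with exposure as columns: a = 1377 (Incentive, case), b = 496 (Incentive, non-case), c = 819 (No incentive, case), d = 1438.
This is a case-control study: participants were sampled on outcome status, so risks in the source population cannot be estimated directly — relative risk is not valid here. The odds ratio is the appropriate measure.
OR = (a·d)/(b·c) = (1377 × 1438) / (496 × 819) = 1980126 / 406224 = 4.87447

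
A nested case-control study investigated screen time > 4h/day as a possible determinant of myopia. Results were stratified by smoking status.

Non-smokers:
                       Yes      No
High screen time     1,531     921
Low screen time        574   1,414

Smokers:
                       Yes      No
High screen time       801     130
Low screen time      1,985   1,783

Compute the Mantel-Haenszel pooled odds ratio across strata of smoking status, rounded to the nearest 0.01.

4.55

OR_MH = Σ(aᵢdᵢ/nᵢ) / Σ(bᵢcᵢ/nᵢ), where nᵢ is the stratum total.
Stratum 1 (Non-smokers): n = 4440; a·d/n = 1531·1414/4440 = 487.5752; b·c/n = 921·574/4440 = 119.0662
Stratum 2 (Smokers): n = 4699; a·d/n = 801·1783/4699 = 303.9334; b·c/n = 130·1985/4699 = 54.9159
OR_MH = (487.5752 + 303.9334) / (119.0662 + 54.9159) = 791.5086 / 173.9822 = 4.54937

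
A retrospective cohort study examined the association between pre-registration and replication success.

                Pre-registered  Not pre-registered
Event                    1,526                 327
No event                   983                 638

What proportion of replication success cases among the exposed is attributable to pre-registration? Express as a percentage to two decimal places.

44.29

Reading the table with exposure as columns: a = 1526 (Pre-registered, case), b = 983 (Pre-registered, non-case), c = 327 (Not pre-registered, case), d = 638.
Risk in exposed = 1526/2509 = 0.60821; risk in unexposed = 327/965 = 0.33886.
RR = 0.60821/0.33886 = 1.79487
AR% = (RR − 1)/RR × 100 = (1.79487 − 1)/1.79487 × 100 = 44.2857%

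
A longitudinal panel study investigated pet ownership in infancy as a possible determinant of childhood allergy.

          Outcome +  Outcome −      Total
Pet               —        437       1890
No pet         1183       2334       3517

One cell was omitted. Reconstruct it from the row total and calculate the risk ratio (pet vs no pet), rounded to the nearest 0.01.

2.29

The missing cell is in the exposed row: 1890 − 437 = 1453.
So a = 1453, b = 437, c = 1183, d = 2334.
RR = [a/(a+b)] / [c/(c+d)] = (1453/1890) / (1183/3517) = 0.76878/0.33637 = 2.28555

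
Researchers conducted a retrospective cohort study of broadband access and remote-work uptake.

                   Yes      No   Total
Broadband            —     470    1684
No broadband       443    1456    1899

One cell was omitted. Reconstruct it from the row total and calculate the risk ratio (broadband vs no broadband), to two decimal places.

The missing cell is in the exposed row: 1684 − 470 = 1214.
So a = 1214, b = 470, c = 443, d = 1456.
RR = [a/(a+b)] / [c/(c+d)] = (1214/1684) / (443/1899) = 0.72090/0.23328 = 3.09028

3.09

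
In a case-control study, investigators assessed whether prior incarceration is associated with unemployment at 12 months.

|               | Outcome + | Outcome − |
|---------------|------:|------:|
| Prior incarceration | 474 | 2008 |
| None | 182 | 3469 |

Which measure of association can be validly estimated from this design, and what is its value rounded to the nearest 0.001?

4.499

Cells: a = 474, b = 2008, c = 182, d = 3469.
This is a case-control study: participants were sampled on outcome status, so risks in the source population cannot be estimated directly — relative risk is not valid here. The odds ratio is the appropriate measure.
OR = (a·d)/(b·c) = (474 × 3469) / (2008 × 182) = 1644306 / 365456 = 4.49933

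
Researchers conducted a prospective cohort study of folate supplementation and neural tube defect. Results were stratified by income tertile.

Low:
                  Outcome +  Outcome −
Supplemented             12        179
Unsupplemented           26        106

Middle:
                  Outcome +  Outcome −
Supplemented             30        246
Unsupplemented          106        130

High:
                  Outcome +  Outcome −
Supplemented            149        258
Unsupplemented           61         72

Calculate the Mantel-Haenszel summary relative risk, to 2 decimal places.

0.47

RR_MH = Σ(aᵢ·n₀ᵢ/nᵢ) / Σ(cᵢ·n₁ᵢ/nᵢ), with n₁ᵢ = aᵢ+bᵢ (exposed), n₀ᵢ = cᵢ+dᵢ (unexposed), nᵢ = n₁ᵢ+n₀ᵢ.
Stratum 1 (Low): n₁ = 191, n₀ = 132, n = 323; a·n₀/n = 12·132/323 = 4.9040; c·n₁/n = 26·191/323 = 15.3746
Stratum 2 (Middle): n₁ = 276, n₀ = 236, n = 512; a·n₀/n = 30·236/512 = 13.8281; c·n₁/n = 106·276/512 = 57.1406
Stratum 3 (High): n₁ = 407, n₀ = 133, n = 540; a·n₀/n = 149·133/540 = 36.6981; c·n₁/n = 61·407/540 = 45.9759
RR_MH = (4.9040 + 13.8281 + 36.6981) / (15.3746 + 57.1406 + 45.9759) = 55.4303 / 118.4912 = 0.46780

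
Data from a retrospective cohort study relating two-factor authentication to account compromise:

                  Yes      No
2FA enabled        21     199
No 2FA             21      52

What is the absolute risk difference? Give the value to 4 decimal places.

-0.1922

Cells: a = 21, b = 199, c = 21, d = 52.
Risk in exposed = 21/220 = 0.095455; risk in unexposed = 21/73 = 0.287671.
Risk difference = 0.095455 − 0.287671 = -0.192217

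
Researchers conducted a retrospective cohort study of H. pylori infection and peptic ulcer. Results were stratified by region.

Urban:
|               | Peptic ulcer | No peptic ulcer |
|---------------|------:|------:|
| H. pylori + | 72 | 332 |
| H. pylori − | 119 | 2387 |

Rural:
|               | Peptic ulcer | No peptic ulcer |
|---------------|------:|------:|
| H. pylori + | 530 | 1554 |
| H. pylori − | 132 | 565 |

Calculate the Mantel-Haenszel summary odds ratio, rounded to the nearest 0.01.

1.91

OR_MH = Σ(aᵢdᵢ/nᵢ) / Σ(bᵢcᵢ/nᵢ), where nᵢ is the stratum total.
Stratum 1 (Urban): n = 2910; a·d/n = 72·2387/2910 = 59.0598; b·c/n = 332·119/2910 = 13.5766
Stratum 2 (Rural): n = 2781; a·d/n = 530·565/2781 = 107.6771; b·c/n = 1554·132/2781 = 73.7605
OR_MH = (59.0598 + 107.6771) / (13.5766 + 73.7605) = 166.7369 / 87.3372 = 1.90912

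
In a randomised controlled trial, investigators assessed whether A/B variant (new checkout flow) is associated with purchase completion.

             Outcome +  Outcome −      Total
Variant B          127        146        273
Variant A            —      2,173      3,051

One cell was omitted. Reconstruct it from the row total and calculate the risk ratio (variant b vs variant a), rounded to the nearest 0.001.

The missing cell is in the unexposed row: 3051 − 2173 = 878.
So a = 127, b = 146, c = 878, d = 2173.
RR = [a/(a+b)] / [c/(c+d)] = (127/273) / (878/3051) = 0.46520/0.28777 = 1.61655

1.617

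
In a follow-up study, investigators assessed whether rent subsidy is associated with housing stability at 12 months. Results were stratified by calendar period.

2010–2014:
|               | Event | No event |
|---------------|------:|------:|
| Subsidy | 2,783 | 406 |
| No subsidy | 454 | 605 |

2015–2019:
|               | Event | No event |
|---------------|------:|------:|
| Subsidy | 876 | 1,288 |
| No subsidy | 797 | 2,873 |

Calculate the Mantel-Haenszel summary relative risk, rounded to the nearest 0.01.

RR_MH = Σ(aᵢ·n₀ᵢ/nᵢ) / Σ(cᵢ·n₁ᵢ/nᵢ), with n₁ᵢ = aᵢ+bᵢ (exposed), n₀ᵢ = cᵢ+dᵢ (unexposed), nᵢ = n₁ᵢ+n₀ᵢ.
Stratum 1 (2010–2014): n₁ = 3189, n₀ = 1059, n = 4248; a·n₀/n = 2783·1059/4248 = 693.7846; c·n₁/n = 454·3189/4248 = 340.8206
Stratum 2 (2015–2019): n₁ = 2164, n₀ = 3670, n = 5834; a·n₀/n = 876·3670/5834 = 551.0662; c·n₁/n = 797·2164/5834 = 295.6304
RR_MH = (693.7846 + 551.0662) / (340.8206 + 295.6304) = 1244.8508 / 636.4511 = 1.95593

1.96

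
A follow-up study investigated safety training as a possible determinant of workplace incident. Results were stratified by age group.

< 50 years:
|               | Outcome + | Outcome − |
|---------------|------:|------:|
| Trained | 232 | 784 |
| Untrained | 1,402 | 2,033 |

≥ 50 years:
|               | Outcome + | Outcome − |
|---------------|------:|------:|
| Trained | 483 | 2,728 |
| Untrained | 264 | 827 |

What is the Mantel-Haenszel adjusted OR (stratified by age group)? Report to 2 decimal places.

0.48

OR_MH = Σ(aᵢdᵢ/nᵢ) / Σ(bᵢcᵢ/nᵢ), where nᵢ is the stratum total.
Stratum 1 (< 50 years): n = 4451; a·d/n = 232·2033/4451 = 105.9663; b·c/n = 784·1402/4451 = 246.9486
Stratum 2 (≥ 50 years): n = 4302; a·d/n = 483·827/4302 = 92.8501; b·c/n = 2728·264/4302 = 167.4086
OR_MH = (105.9663 + 92.8501) / (246.9486 + 167.4086) = 198.8164 / 414.3572 = 0.47982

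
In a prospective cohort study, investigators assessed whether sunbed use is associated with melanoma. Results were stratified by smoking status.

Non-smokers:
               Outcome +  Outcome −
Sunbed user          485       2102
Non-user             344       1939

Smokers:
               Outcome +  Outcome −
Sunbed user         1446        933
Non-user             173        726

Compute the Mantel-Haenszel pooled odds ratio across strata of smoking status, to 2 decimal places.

OR_MH = Σ(aᵢdᵢ/nᵢ) / Σ(bᵢcᵢ/nᵢ), where nᵢ is the stratum total.
Stratum 1 (Non-smokers): n = 4870; a·d/n = 485·1939/4870 = 193.1037; b·c/n = 2102·344/4870 = 148.4780
Stratum 2 (Smokers): n = 3278; a·d/n = 1446·726/3278 = 320.2550; b·c/n = 933·173/3278 = 49.2401
OR_MH = (193.1037 + 320.2550) / (148.4780 + 49.2401) = 513.3587 / 197.7181 = 2.59642

2.60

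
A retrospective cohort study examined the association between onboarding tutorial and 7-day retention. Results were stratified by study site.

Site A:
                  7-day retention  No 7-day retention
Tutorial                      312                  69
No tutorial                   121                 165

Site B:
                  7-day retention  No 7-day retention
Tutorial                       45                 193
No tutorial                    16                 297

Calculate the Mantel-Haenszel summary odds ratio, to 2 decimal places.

5.60

OR_MH = Σ(aᵢdᵢ/nᵢ) / Σ(bᵢcᵢ/nᵢ), where nᵢ is the stratum total.
Stratum 1 (Site A): n = 667; a·d/n = 312·165/667 = 77.1814; b·c/n = 69·121/667 = 12.5172
Stratum 2 (Site B): n = 551; a·d/n = 45·297/551 = 24.2559; b·c/n = 193·16/551 = 5.6044
OR_MH = (77.1814 + 24.2559) / (12.5172 + 5.6044) = 101.4373 / 18.1216 = 5.59759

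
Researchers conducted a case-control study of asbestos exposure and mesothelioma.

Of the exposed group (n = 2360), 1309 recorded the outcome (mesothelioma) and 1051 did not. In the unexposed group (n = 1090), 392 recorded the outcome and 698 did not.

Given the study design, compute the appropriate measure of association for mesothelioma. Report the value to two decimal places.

From the description: a = 1309, b = 1051, c = 392, d = 698.
This is a case-control study: participants were sampled on outcome status, so risks in the source population cannot be estimated directly — relative risk is not valid here. The odds ratio is the appropriate measure.
OR = (a·d)/(b·c) = (1309 × 698) / (1051 × 392) = 913682 / 411992 = 2.21772

2.22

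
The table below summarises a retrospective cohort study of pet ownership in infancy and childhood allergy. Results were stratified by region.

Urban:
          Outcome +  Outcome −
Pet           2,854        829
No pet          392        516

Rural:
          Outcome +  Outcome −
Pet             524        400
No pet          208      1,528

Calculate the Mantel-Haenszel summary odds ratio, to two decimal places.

6.09

OR_MH = Σ(aᵢdᵢ/nᵢ) / Σ(bᵢcᵢ/nᵢ), where nᵢ is the stratum total.
Stratum 1 (Urban): n = 4591; a·d/n = 2854·516/4591 = 320.7719; b·c/n = 829·392/4591 = 70.7837
Stratum 2 (Rural): n = 2660; a·d/n = 524·1528/2660 = 301.0045; b·c/n = 400·208/2660 = 31.2782
OR_MH = (320.7719 + 301.0045) / (70.7837 + 31.2782) = 621.7765 / 102.0619 = 6.09215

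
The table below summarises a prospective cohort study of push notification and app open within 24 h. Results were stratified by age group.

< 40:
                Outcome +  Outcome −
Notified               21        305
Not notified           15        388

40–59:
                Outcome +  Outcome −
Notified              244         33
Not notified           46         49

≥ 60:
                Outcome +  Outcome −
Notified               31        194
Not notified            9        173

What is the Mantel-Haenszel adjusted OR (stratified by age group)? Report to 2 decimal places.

OR_MH = Σ(aᵢdᵢ/nᵢ) / Σ(bᵢcᵢ/nᵢ), where nᵢ is the stratum total.
Stratum 1 (< 40): n = 729; a·d/n = 21·388/729 = 11.1770; b·c/n = 305·15/729 = 6.2757
Stratum 2 (40–59): n = 372; a·d/n = 244·49/372 = 32.1398; b·c/n = 33·46/372 = 4.0806
Stratum 3 (≥ 60): n = 407; a·d/n = 31·173/407 = 13.1769; b·c/n = 194·9/407 = 4.2899
OR_MH = (11.1770 + 32.1398 + 13.1769) / (6.2757 + 4.0806 + 4.2899) = 56.4936 / 14.6463 = 3.85720

3.86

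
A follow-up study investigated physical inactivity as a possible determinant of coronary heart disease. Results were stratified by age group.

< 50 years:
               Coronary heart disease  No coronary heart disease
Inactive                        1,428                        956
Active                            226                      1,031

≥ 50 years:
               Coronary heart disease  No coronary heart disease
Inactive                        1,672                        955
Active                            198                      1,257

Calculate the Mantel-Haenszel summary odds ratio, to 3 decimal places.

8.700

OR_MH = Σ(aᵢdᵢ/nᵢ) / Σ(bᵢcᵢ/nᵢ), where nᵢ is the stratum total.
Stratum 1 (< 50 years): n = 3641; a·d/n = 1428·1031/3641 = 404.3581; b·c/n = 956·226/3641 = 59.3397
Stratum 2 (≥ 50 years): n = 4082; a·d/n = 1672·1257/4082 = 514.8711; b·c/n = 955·198/4082 = 46.3229
OR_MH = (404.3581 + 514.8711) / (59.3397 + 46.3229) = 919.2293 / 105.6626 = 8.69966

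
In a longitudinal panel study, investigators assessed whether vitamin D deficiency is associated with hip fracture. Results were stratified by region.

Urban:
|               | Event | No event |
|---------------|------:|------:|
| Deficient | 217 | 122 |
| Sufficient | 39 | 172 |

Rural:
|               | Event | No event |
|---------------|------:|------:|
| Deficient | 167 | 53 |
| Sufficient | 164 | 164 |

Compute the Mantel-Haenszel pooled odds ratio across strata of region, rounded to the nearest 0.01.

OR_MH = Σ(aᵢdᵢ/nᵢ) / Σ(bᵢcᵢ/nᵢ), where nᵢ is the stratum total.
Stratum 1 (Urban): n = 550; a·d/n = 217·172/550 = 67.8618; b·c/n = 122·39/550 = 8.6509
Stratum 2 (Rural): n = 548; a·d/n = 167·164/548 = 49.9781; b·c/n = 53·164/548 = 15.8613
OR_MH = (67.8618 + 49.9781) / (8.6509 + 15.8613) = 117.8399 / 24.5122 = 4.80739

4.81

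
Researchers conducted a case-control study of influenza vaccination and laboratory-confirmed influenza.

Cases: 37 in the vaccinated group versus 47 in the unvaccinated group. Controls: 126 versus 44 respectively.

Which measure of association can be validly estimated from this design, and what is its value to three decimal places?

0.275

From the description: a = 37, b = 126, c = 47, d = 44.
This is a case-control study: participants were sampled on outcome status, so risks in the source population cannot be estimated directly — relative risk is not valid here. The odds ratio is the appropriate measure.
OR = (a·d)/(b·c) = (37 × 44) / (126 × 47) = 1628 / 5922 = 0.27491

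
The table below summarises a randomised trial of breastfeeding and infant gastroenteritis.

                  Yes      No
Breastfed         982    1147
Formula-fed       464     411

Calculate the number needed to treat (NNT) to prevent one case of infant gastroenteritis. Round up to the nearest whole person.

15

Risk in treated group = 982/2129 = 0.46125; risk in control = 464/875 = 0.53029.
Absolute risk reduction = 0.53029 − 0.46125 = 0.06904
NNT = 1 / ARR = 1 / 0.06904 = 14.485 → round up → 15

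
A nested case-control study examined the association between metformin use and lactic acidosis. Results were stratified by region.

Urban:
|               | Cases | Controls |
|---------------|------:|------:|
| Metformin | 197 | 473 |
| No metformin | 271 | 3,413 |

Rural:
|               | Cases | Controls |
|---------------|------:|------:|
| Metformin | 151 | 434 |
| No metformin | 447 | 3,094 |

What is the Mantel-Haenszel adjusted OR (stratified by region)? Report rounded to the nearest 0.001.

3.501

OR_MH = Σ(aᵢdᵢ/nᵢ) / Σ(bᵢcᵢ/nᵢ), where nᵢ is the stratum total.
Stratum 1 (Urban): n = 4354; a·d/n = 197·3413/4354 = 154.4237; b·c/n = 473·271/4354 = 29.4403
Stratum 2 (Rural): n = 4126; a·d/n = 151·3094/4126 = 113.2317; b·c/n = 434·447/4126 = 47.0184
OR_MH = (154.4237 + 113.2317) / (29.4403 + 47.0184) = 267.6554 / 76.4587 = 3.50065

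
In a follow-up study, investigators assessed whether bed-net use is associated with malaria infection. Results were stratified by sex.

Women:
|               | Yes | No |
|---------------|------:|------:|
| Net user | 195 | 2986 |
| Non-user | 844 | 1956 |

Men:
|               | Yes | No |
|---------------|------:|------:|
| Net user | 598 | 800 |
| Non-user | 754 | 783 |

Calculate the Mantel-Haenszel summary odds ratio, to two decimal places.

0.36

OR_MH = Σ(aᵢdᵢ/nᵢ) / Σ(bᵢcᵢ/nᵢ), where nᵢ is the stratum total.
Stratum 1 (Women): n = 5981; a·d/n = 195·1956/5981 = 63.7719; b·c/n = 2986·844/5981 = 421.3650
Stratum 2 (Men): n = 2935; a·d/n = 598·783/2935 = 159.5346; b·c/n = 800·754/2935 = 205.5196
OR_MH = (63.7719 + 159.5346) / (421.3650 + 205.5196) = 223.3065 / 626.8846 = 0.35622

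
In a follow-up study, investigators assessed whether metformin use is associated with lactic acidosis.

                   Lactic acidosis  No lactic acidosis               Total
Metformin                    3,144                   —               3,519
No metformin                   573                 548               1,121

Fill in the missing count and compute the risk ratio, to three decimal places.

1.748

The missing cell is in the exposed row: 3519 − 3144 = 375.
So a = 3144, b = 375, c = 573, d = 548.
RR = [a/(a+b)] / [c/(c+d)] = (3144/3519) / (573/1121) = 0.89344/0.51115 = 1.74789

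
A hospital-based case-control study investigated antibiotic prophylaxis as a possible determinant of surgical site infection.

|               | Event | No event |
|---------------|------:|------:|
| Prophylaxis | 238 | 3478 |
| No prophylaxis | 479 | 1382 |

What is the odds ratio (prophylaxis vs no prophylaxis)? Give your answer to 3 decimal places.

0.197

Cells: a = 238, b = 3478, c = 479, d = 1382.
OR = (a·d)/(b·c) = (238 × 1382) / (3478 × 479) = 328916 / 1665962 = 0.19743
Exposure is associated with lower odds of surgical site infection (OR = 0.20 < 1).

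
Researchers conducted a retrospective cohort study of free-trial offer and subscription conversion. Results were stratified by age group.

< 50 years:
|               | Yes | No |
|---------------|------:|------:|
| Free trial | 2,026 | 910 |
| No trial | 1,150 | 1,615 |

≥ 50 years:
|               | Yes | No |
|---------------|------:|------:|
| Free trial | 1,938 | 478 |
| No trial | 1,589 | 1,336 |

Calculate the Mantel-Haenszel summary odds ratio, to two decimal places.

OR_MH = Σ(aᵢdᵢ/nᵢ) / Σ(bᵢcᵢ/nᵢ), where nᵢ is the stratum total.
Stratum 1 (< 50 years): n = 5701; a·d/n = 2026·1615/5701 = 573.9326; b·c/n = 910·1150/5701 = 183.5643
Stratum 2 (≥ 50 years): n = 5341; a·d/n = 1938·1336/5341 = 484.7721; b·c/n = 478·1589/5341 = 142.2097
OR_MH = (573.9326 + 484.7721) / (183.5643 + 142.2097) = 1058.7048 / 325.7740 = 3.24981

3.25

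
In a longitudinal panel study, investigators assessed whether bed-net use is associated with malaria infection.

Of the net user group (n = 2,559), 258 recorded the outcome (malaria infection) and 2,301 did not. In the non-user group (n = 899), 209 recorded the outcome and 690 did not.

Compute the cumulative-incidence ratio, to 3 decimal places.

From the description: a = 258, b = 2301, c = 209, d = 690.
Risk in exposed = 258/2559 = 0.10082; risk in unexposed = 209/899 = 0.23248.
RR = 0.10082 / 0.23248 = 0.43367
The risk is 57% lower among the exposed than among the unexposed.

0.434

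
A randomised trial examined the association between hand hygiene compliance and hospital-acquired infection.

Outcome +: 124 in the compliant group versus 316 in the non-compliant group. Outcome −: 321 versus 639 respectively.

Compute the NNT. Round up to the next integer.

20

Risk in treated group = 124/445 = 0.27865; risk in control = 316/955 = 0.33089.
Absolute risk reduction = 0.33089 − 0.27865 = 0.05224
NNT = 1 / ARR = 1 / 0.05224 = 19.143 → round up → 20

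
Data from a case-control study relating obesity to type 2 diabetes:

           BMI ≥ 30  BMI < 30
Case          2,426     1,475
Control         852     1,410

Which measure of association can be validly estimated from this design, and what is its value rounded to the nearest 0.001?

2.722

Reading the table with exposure as columns: a = 2426 (BMI ≥ 30, case), b = 852 (BMI ≥ 30, non-case), c = 1475 (BMI < 30, case), d = 1410.
This is a case-control study: participants were sampled on outcome status, so risks in the source population cannot be estimated directly — relative risk is not valid here. The odds ratio is the appropriate measure.
OR = (a·d)/(b·c) = (2426 × 1410) / (852 × 1475) = 3420660 / 1256700 = 2.72194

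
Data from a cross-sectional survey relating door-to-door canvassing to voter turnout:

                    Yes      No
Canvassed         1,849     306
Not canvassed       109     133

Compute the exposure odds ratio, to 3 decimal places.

Cells: a = 1849, b = 306, c = 109, d = 133.
OR = (a·d)/(b·c) = (1849 × 133) / (306 × 109) = 245917 / 33354 = 7.37294
The odds of voter turnout are about 7.37 times as high in the canvassed group.

7.373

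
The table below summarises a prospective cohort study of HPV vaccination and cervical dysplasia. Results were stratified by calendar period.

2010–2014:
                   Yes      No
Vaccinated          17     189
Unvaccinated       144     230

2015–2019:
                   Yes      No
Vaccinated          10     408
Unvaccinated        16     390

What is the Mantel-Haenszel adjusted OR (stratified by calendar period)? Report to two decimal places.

OR_MH = Σ(aᵢdᵢ/nᵢ) / Σ(bᵢcᵢ/nᵢ), where nᵢ is the stratum total.
Stratum 1 (2010–2014): n = 580; a·d/n = 17·230/580 = 6.7414; b·c/n = 189·144/580 = 46.9241
Stratum 2 (2015–2019): n = 824; a·d/n = 10·390/824 = 4.7330; b·c/n = 408·16/824 = 7.9223
OR_MH = (6.7414 + 4.7330) / (46.9241 + 7.9223) = 11.4744 / 54.8465 = 0.20921

0.21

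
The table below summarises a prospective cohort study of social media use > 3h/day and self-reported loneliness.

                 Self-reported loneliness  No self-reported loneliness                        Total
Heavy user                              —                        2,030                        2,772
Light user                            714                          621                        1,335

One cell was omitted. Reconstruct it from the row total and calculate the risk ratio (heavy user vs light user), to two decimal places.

0.50

The missing cell is in the exposed row: 2772 − 2030 = 742.
So a = 742, b = 2030, c = 714, d = 621.
RR = [a/(a+b)] / [c/(c+d)] = (742/2772) / (714/1335) = 0.26768/0.53483 = 0.50049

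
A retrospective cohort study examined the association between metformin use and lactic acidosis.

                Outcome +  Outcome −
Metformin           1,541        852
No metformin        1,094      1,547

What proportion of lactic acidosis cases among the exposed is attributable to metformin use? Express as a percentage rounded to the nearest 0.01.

Cells: a = 1541, b = 852, c = 1094, d = 1547.
Risk in exposed = 1541/2393 = 0.64396; risk in unexposed = 1094/2641 = 0.41424.
RR = 0.64396/0.41424 = 1.55457
AR% = (RR − 1)/RR × 100 = (1.55457 − 1)/1.55457 × 100 = 35.6736%

35.67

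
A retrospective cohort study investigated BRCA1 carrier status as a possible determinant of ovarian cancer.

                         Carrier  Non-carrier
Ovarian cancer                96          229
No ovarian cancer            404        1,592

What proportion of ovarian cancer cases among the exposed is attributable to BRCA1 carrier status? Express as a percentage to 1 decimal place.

Reading the table with exposure as columns: a = 96 (Carrier, case), b = 404 (Carrier, non-case), c = 229 (Non-carrier, case), d = 1592.
Risk in exposed = 96/500 = 0.19200; risk in unexposed = 229/1821 = 0.12576.
RR = 0.19200/0.12576 = 1.52678
AR% = (RR − 1)/RR × 100 = (1.52678 − 1)/1.52678 × 100 = 34.5026%

34.5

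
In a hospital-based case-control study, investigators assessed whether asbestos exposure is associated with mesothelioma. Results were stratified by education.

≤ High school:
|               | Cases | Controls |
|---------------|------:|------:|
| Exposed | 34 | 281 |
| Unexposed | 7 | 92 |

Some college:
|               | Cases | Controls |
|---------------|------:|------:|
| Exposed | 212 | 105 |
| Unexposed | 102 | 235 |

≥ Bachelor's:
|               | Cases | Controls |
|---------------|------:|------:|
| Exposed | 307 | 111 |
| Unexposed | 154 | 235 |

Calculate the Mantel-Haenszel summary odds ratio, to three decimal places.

4.092

OR_MH = Σ(aᵢdᵢ/nᵢ) / Σ(bᵢcᵢ/nᵢ), where nᵢ is the stratum total.
Stratum 1 (≤ High school): n = 414; a·d/n = 34·92/414 = 7.5556; b·c/n = 281·7/414 = 4.7512
Stratum 2 (Some college): n = 654; a·d/n = 212·235/654 = 76.1774; b·c/n = 105·102/654 = 16.3761
Stratum 3 (≥ Bachelor's): n = 807; a·d/n = 307·235/807 = 89.3990; b·c/n = 111·154/807 = 21.1822
OR_MH = (7.5556 + 76.1774 + 89.3990) / (4.7512 + 16.3761 + 21.1822) = 173.1319 / 42.3095 = 4.09203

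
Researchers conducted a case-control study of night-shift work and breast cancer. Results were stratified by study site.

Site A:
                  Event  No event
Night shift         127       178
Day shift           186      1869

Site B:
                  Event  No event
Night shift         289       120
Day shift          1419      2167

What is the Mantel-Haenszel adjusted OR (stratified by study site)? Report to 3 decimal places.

4.542

OR_MH = Σ(aᵢdᵢ/nᵢ) / Σ(bᵢcᵢ/nᵢ), where nᵢ is the stratum total.
Stratum 1 (Site A): n = 2360; a·d/n = 127·1869/2360 = 100.5775; b·c/n = 178·186/2360 = 14.0288
Stratum 2 (Site B): n = 3995; a·d/n = 289·2167/3995 = 156.7617; b·c/n = 120·1419/3995 = 42.6233
OR_MH = (100.5775 + 156.7617) / (14.0288 + 42.6233) = 257.3392 / 56.6521 = 4.54245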